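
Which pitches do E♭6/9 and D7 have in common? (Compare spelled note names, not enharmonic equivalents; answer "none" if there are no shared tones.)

E♭6/9: E♭ G B♭ C F
D7: D F♯ A C
Common to both → C.

C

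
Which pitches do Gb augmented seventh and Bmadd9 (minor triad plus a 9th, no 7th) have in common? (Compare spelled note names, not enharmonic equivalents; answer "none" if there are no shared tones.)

Gb augmented seventh = G♭, B♭, D, F♭.
Bmadd9 = B, D, F♯, C♯.
Shared: D.

D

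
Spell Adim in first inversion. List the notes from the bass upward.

C  E♭  A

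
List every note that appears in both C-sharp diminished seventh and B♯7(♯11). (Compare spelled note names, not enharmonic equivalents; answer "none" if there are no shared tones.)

none

C-sharp diminished seventh: C# E G Bb
B♯7(♯11): B# D## F## A# E##
Common to both → none.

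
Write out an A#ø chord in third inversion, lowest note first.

G# A# C# E

A#ø = A#–C#–E–G#; third inversion → seventh (G#) lowest.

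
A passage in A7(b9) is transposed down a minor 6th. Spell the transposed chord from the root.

Transposed root: A → C# (minor 6th down). So we spell C# dominant seventh flat nine:
root → C#
3rd (major 3rd) → E#
5th (perfect 5th) → G#
7th (minor 7th) → B
9th (minor 9th) → D

C# – E# – G# – B – D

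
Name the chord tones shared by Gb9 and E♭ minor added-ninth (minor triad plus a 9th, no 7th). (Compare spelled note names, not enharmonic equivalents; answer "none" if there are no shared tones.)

G♭ B♭

Gb9: G♭ B♭ D♭ F♭ A♭
E♭ minor added-ninth: E♭ G♭ B♭ F
Common to both → G♭, B♭.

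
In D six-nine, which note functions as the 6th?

B

Root of D six-nine = D. The 6th is a major 6th: D up a major 6th → B.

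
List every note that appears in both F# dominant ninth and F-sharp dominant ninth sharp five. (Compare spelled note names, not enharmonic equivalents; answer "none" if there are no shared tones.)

F# dominant ninth = F-sharp, A-sharp, C-sharp, E, G-sharp.
F-sharp dominant ninth sharp five = F-sharp, A-sharp, C-double-sharp, E, G-sharp.
Shared: F-sharp, A-sharp, E, G-sharp.

F-sharp, A-sharp, E, G-sharp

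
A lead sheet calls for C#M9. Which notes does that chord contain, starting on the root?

Root C♯, quality major ninth:
Root: C♯
Major 3rd (3rd): E♯
Perfect 5th (5th): G♯
Major 7th (7th): B♯
Major 9th (9th): D♯

C♯ – E♯ – G♯ – B♯ – D♯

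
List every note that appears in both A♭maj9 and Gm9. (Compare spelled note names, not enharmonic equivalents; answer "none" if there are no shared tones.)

A♭maj9 = A♭, C, E♭, G, B♭.
Gm9 = G, B♭, D, F, A.
Shared: G, B♭.

G B♭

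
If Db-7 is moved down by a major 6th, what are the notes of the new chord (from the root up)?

Fb, Abb, Cb, Ebb

A major 6th down from Db is Fb, so the new chord is Fb minor seventh.
Root: Fb
Minor 3rd (3rd): Abb
Perfect 5th (5th): Cb
Minor 7th (7th): Ebb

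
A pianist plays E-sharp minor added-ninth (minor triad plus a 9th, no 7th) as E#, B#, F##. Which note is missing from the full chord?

G#

The full E-sharp minor added-ninth chord is E#, G#, B#, F##.
Comparing with the voicing, the minor 3rd (3rd) — G# — is absent.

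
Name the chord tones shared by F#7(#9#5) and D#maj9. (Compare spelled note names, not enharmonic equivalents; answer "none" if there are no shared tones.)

A#, C##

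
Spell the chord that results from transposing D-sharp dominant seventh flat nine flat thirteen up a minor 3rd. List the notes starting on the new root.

F-sharp  A-sharp  C-sharp  E  G  D

A minor 3rd up from D-sharp is F-sharp, so the new chord is F-sharp dominant seventh flat nine flat thirteen.
F-sharp — root
A-sharp — major 3rd
C-sharp — perfect 5th
E — minor 7th
G — minor 9th
D — minor 13th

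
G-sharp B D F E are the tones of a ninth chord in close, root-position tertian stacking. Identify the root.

E

Arranged so that each adjacent pair is a third by letter name: E – G-sharp – B – D – F.
The bottom of that stack, E, is the root (this is E dominant seventh flat nine).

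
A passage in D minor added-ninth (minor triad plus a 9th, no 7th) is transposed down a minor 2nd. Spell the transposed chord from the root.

A minor 2nd down from D is C-sharp, so the new chord is C-sharp minor added-ninth.
root → C-sharp
3rd (minor 3rd) → E
5th (perfect 5th) → G-sharp
9th (major 9th) → D-sharp

C-sharp  E  G-sharp  D-sharp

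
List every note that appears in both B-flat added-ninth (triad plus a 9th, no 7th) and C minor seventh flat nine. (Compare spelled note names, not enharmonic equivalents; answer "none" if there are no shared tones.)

B-flat added-ninth = Bb, D, F, C.
C minor seventh flat nine = C, Eb, G, Bb, Db.
Shared: Bb, C.

Bb – C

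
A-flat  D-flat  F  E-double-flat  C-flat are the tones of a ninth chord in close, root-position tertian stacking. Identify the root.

D-flat

Arranged so that each adjacent pair is a third by letter name: D-flat – F – A-flat – C-flat – E-double-flat.
The bottom of that stack, D-flat, is the root (this is D-flat dominant seventh flat nine).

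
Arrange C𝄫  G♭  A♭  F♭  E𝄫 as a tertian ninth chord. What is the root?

F♭

Arranged so that each adjacent pair is a third by letter name: F♭ – A♭ – C𝄫 – E𝄫 – G♭.
The bottom of that stack, F♭, is the root (this is F♭ dominant ninth flat five).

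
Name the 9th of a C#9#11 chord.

D#

C#9#11 is built on C#; its 9th is a major 9th above the root.
A second above C uses the letter D, and the major 9th above C# is D#.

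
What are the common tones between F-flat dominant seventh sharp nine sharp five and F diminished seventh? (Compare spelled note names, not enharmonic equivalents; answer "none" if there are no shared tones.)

A-flat, E-double-flat

F-flat dominant seventh sharp nine sharp five: F-flat A-flat C E-double-flat G
F diminished seventh: F A-flat C-flat E-double-flat
Common to both → A-flat, E-double-flat.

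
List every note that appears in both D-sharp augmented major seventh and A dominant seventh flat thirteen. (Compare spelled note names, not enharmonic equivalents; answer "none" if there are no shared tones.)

none

D-sharp augmented major seventh: D# F## A## C##
A dominant seventh flat thirteen: A C# E G F
Common to both → none.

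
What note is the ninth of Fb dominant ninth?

G-flat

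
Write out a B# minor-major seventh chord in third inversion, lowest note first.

In root position, B# minor-major seventh is B#–D#–F##–A##.
Third inversion puts the seventh (A##) in the bass.

A## B# D# F##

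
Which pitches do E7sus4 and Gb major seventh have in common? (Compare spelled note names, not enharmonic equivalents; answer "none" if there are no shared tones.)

E7sus4 = E, A, B, D.
Gb major seventh = Gb, Bb, Db, F.
Shared: none.

none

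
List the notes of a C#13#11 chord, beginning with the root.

C#, E#, G#, B, D#, F##, A#

Root C#, quality dominant thirteenth sharp eleven:
C# — root
E# — major 3rd
G# — perfect 5th
B — minor 7th
D# — major 9th
F## — augmented 11th
A# — major 13th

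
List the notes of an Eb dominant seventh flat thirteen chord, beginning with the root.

E-flat, G, B-flat, D-flat, C-flat

Eb dominant seventh flat thirteen: dominant seventh flat thirteen on E-flat.
Root: E-flat
Major 3rd (3rd): G
Perfect 5th (5th): B-flat
Minor 7th (7th): D-flat
Minor 13th (13th): C-flat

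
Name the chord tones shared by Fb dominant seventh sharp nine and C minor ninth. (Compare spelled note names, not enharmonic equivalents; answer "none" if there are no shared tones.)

G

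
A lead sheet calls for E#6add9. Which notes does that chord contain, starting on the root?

E#6add9 is a six-nine built on E#.
- root: E#
- major 3rd: G##
- perfect 5th: B#
- major 6th: C##
- major 9th: F##

E# G## B# C## F##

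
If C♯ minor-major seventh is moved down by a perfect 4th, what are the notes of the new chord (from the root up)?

G#  B  D#  F##

C# down a perfect 4th → G#. New chord: G# minor-major seventh.
Root: G#
Minor 3rd (3rd): B
Perfect 5th (5th): D#
Major 7th (7th): F##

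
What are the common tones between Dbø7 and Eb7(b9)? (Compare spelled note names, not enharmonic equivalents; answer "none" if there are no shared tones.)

Db, Fb

Dbø7 = Db, Fb, Abb, Cb.
Eb7(b9) = Eb, G, Bb, Db, Fb.
Shared: Db, Fb.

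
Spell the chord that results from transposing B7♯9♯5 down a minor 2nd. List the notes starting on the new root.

Transposed root: B → A# (minor 2nd down). So we spell A# dominant seventh sharp nine sharp five:
Root: A#
Major 3rd (3rd): C##
Augmented 5th (5th): E##
Minor 7th (7th): G#
Augmented 9th (9th): B##

A#, C##, E##, G#, B##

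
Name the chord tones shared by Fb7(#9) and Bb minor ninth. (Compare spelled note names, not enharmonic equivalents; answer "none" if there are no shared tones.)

Ab

Fb7(#9): Fb Ab Cb Ebb G
Bb minor ninth: Bb Db F Ab C
Common to both → Ab.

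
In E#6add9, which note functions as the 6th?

E#6add9 is built on E#; its 6th is a major 6th above the root.
A sixth above E uses the letter C, and the major 6th above E# is C##.

C##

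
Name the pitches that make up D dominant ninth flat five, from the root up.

D, F-sharp, A-flat, C, E

Root D, quality dominant ninth flat five:
root → D
3rd (major 3rd) → F-sharp
5th (diminished 5th) → A-flat
7th (minor 7th) → C
9th (major 9th) → E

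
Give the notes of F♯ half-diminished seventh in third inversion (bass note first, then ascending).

E, F♯, A, C

F♯ half-diminished seventh = F♯–A–C–E; third inversion → seventh (E) lowest.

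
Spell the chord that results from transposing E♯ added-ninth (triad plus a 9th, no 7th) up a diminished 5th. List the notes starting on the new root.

Transposed root: E# → B (diminished 5th up). So we spell B added-ninth:
- root: B
- major 3rd: D#
- perfect 5th: F#
- major 9th: C#

B D# F# C#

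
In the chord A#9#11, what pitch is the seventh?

Root of A#9#11 = A♯. The 7th is a minor 7th: A♯ up a minor 7th → G♯.

G♯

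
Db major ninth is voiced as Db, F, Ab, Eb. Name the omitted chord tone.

The full Db major ninth chord is Db, F, Ab, C, Eb.
Comparing with the voicing, the major 7th (7th) — C — is absent.

C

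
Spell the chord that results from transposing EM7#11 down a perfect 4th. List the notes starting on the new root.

E down a perfect 4th → B. New chord: B major seventh sharp eleven.
Root: B
Major 3rd (3rd): D♯
Perfect 5th (5th): F♯
Major 7th (7th): A♯
Augmented 11th (11th): E♯

B, D♯, F♯, A♯, E♯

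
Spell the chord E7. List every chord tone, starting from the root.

E7: dominant seventh on E.
- root: E
- major 3rd: G#
- perfect 5th: B
- minor 7th: D

E G# B D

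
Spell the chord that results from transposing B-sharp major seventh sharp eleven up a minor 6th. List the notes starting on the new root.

G-sharp – B-sharp – D-sharp – F-double-sharp – C-double-sharp

B-sharp up a minor 6th → G-sharp. New chord: G-sharp major seventh sharp eleven.
G-sharp — root
B-sharp — major 3rd
D-sharp — perfect 5th
F-double-sharp — major 7th
C-double-sharp — augmented 11th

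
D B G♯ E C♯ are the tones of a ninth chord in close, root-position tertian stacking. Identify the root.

C♯

Stacking in thirds gives C♯ – E – G♯ – B – D, so C♯ is the root — C♯ minor seventh flat nine.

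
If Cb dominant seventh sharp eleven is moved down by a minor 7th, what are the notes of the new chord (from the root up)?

D-flat, F, A-flat, C-flat, G

Transposed root: C-flat → D-flat (minor 7th down). So we spell D-flat dominant seventh sharp eleven:
Root: D-flat
Major 3rd (3rd): F
Perfect 5th (5th): A-flat
Minor 7th (7th): C-flat
Augmented 11th (11th): G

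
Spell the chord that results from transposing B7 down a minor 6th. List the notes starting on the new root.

Transposed root: B → D# (minor 6th down). So we spell D# dominant seventh:
D# — root
F## — major 3rd
A# — perfect 5th
C# — minor 7th

D#, F##, A#, C#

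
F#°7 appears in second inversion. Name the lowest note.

F#°7 in root position is F#–A–C–Eb.
Second inversion places the fifth in the bass, which is C.

C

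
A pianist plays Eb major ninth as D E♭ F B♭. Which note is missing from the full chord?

G

The full Eb major ninth chord is E♭, G, B♭, D, F.
Comparing with the voicing, the major 3rd (3rd) — G — is absent.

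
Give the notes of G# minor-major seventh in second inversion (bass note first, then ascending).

In root position, G# minor-major seventh is G♯–B–D♯–F𝄪.
Second inversion puts the fifth (D♯) in the bass.

D♯ – F𝄪 – G♯ – B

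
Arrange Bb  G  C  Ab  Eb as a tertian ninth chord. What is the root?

Arranged so that each adjacent pair is a third by letter name: Ab – C – Eb – G – Bb.
The bottom of that stack, Ab, is the root (this is Ab major ninth).

Ab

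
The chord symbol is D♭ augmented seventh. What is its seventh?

Root of D♭ augmented seventh = D-flat. The 7th is a minor 7th: D-flat up a minor 7th → C-flat.

C-flat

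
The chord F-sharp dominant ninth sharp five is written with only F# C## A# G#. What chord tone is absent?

E

F-sharp dominant ninth sharp five = F#, A#, C##, E, G#. The voicing lacks the 7th (minor 7th), E.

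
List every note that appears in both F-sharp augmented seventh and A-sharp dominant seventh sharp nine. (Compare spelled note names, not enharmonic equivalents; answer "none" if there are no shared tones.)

A-sharp – C-double-sharp

F-sharp augmented seventh: F-sharp A-sharp C-double-sharp E
A-sharp dominant seventh sharp nine: A-sharp C-double-sharp E-sharp G-sharp B-double-sharp
Common to both → A-sharp, C-double-sharp.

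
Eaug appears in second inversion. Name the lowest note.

Eaug in root position is E–G♯–B♯.
Second inversion places the fifth in the bass, which is B♯.

B♯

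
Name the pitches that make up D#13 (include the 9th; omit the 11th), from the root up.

D#13: dominant thirteenth on D#.
- root: D#
- major 3rd: F##
- perfect 5th: A#
- minor 7th: C#
- major 9th: E#
- major 13th: B#

D#, F##, A#, C#, E#, B#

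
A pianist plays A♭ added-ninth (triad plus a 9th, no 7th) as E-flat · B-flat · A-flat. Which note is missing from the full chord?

A♭ added-ninth = A-flat, C, E-flat, B-flat. The voicing lacks the 3rd (major 3rd), C.

C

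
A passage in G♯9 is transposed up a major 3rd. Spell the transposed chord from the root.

B♯, D𝄪, F𝄪, A♯, C𝄪

A major 3rd up from G♯ is B♯, so the new chord is B♯ dominant ninth.
Root: B♯
Major 3rd (3rd): D𝄪
Perfect 5th (5th): F𝄪
Minor 7th (7th): A♯
Major 9th (9th): C𝄪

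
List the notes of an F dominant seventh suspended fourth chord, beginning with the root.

Root F, quality dominant seventh suspended fourth:
- root: F
- perfect 4th: B-flat
- perfect 5th: C
- minor 7th: E-flat

F, B-flat, C, E-flat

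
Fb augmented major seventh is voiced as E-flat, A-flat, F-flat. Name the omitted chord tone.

C

The full Fb augmented major seventh chord is F-flat, A-flat, C, E-flat.
Comparing with the voicing, the augmented 5th (5th) — C — is absent.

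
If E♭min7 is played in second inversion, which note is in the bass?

E♭min7 in root position is Eb–Gb–Bb–Db.
Second inversion places the fifth in the bass, which is Bb.

Bb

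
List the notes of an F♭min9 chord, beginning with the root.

F♭, A𝄫, C♭, E𝄫, G♭

F♭min9 is a minor ninth built on F♭.
root → F♭
3rd (minor 3rd) → A𝄫
5th (perfect 5th) → C♭
7th (minor 7th) → E𝄫
9th (major 9th) → G♭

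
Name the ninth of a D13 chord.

D13 is built on D; its 9th is a major 9th above the root.
A second above D uses the letter E, and the major 9th above D is E.

E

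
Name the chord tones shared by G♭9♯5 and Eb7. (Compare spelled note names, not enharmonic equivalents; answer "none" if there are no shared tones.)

B♭

G♭9♯5 = G♭, B♭, D, F♭, A♭.
Eb7 = E♭, G, B♭, D♭.
Shared: B♭.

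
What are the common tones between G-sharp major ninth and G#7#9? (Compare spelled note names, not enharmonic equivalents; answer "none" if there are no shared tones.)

G-sharp major ninth = G#, B#, D#, F##, A#.
G#7#9 = G#, B#, D#, F#, A##.
Shared: G#, B#, D#.

G#  B#  D#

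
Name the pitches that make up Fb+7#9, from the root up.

Fb  Ab  C  Ebb  G

Fb+7#9 is a dominant seventh sharp nine sharp five built on Fb.
Fb — root
Ab — major 3rd
C — augmented 5th
Ebb — minor 7th
G — augmented 9th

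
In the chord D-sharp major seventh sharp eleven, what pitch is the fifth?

D-sharp major seventh sharp eleven is built on D-sharp; its 5th is a perfect 5th above the root.
A fifth above D uses the letter A, and the perfect 5th above D-sharp is A-sharp.

A-sharp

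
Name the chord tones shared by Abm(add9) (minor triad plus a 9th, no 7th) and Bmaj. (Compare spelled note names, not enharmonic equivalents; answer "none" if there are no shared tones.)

none

Abm(add9) = Ab, Cb, Eb, Bb.
Bmaj = B, D#, F#.
Shared: none.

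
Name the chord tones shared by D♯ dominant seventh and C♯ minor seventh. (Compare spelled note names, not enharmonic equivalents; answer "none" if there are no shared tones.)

D♯ dominant seventh = D-sharp, F-double-sharp, A-sharp, C-sharp.
C♯ minor seventh = C-sharp, E, G-sharp, B.
Shared: C-sharp.

C-sharp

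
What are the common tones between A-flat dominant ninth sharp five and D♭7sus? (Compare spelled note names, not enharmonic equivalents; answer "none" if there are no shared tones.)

A-flat dominant ninth sharp five = A♭, C, E, G♭, B♭.
D♭7sus = D♭, G♭, A♭, C♭.
Shared: A♭, G♭.

A♭, G♭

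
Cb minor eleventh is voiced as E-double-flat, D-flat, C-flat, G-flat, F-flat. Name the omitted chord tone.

The full Cb minor eleventh chord is C-flat, E-double-flat, G-flat, B-double-flat, D-flat, F-flat.
Comparing with the voicing, the minor 7th (7th) — B-double-flat — is absent.

B-double-flat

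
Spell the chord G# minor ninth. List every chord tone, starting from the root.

G-sharp, B, D-sharp, F-sharp, A-sharp

Root G-sharp, quality minor ninth:
G-sharp — root
B — minor 3rd
D-sharp — perfect 5th
F-sharp — minor 7th
A-sharp — major 9th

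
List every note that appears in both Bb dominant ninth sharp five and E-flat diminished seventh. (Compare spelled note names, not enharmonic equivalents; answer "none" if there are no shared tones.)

Bb dominant ninth sharp five: Bb D F# Ab C
E-flat diminished seventh: Eb Gb Bbb Dbb
Common to both → none.

none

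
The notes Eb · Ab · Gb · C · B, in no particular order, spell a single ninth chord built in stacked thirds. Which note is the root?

Stacking in thirds gives Ab – C – Eb – Gb – B, so Ab is the root — Ab dominant seventh sharp nine.

Ab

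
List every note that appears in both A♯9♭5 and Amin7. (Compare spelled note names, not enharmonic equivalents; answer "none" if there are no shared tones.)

A♯9♭5 = A#, C##, E, G#, B#.
Amin7 = A, C, E, G.
Shared: E.

E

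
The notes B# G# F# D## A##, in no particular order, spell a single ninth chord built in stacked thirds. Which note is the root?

Stacking in thirds gives G# – B# – D## – F# – A##, so G# is the root — G# dominant seventh sharp nine sharp five.

G#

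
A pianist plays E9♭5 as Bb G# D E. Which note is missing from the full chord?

E9♭5 = E, G#, Bb, D, F#. The voicing lacks the 9th (major 9th), F#.

F#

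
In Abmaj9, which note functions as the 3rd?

Abmaj9 is built on Ab; its 3rd is a major 3rd above the root.
A third above A uses the letter C, and the major 3rd above Ab is C.

C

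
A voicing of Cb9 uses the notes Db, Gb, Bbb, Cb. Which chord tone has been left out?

Eb

The full Cb9 chord is Cb, Eb, Gb, Bbb, Db.
Comparing with the voicing, the major 3rd (3rd) — Eb — is absent.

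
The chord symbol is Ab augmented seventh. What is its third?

C

Ab augmented seventh is built on Ab; its 3rd is a major 3rd above the root.
A third above A uses the letter C, and the major 3rd above Ab is C.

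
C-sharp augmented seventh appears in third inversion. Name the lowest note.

B

C-sharp augmented seventh in root position is C-sharp–E-sharp–G-double-sharp–B.
Third inversion places the seventh in the bass, which is B.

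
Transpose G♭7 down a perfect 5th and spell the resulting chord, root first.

A perfect 5th down from Gb is Cb, so the new chord is Cb dominant seventh.
root → Cb
3rd (major 3rd) → Eb
5th (perfect 5th) → Gb
7th (minor 7th) → Bbb

Cb – Eb – Gb – Bbb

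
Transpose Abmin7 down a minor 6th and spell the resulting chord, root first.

C E♭ G B♭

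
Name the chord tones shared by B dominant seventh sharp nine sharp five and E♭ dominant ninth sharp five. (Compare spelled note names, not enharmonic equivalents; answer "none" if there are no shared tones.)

B

B dominant seventh sharp nine sharp five: B D-sharp F-double-sharp A C-double-sharp
E♭ dominant ninth sharp five: E-flat G B D-flat F
Common to both → B.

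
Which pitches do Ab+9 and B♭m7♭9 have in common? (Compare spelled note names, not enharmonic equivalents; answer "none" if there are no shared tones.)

Ab+9: Ab C E Gb Bb
B♭m7♭9: Bb Db F Ab Cb
Common to both → Ab, Bb.

Ab  Bb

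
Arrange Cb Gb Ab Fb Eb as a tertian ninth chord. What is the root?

Fb

Arranged so that each adjacent pair is a third by letter name: Fb – Ab – Cb – Eb – Gb.
The bottom of that stack, Fb, is the root (this is Fb major ninth).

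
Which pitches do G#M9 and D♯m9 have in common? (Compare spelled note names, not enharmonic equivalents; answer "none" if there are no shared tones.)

D♯ – A♯

G#M9: G♯ B♯ D♯ F𝄪 A♯
D♯m9: D♯ F♯ A♯ C♯ E♯
Common to both → D♯, A♯.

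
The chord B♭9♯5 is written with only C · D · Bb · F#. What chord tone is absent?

Ab

B♭9♯5 = Bb, D, F#, Ab, C. The voicing lacks the 7th (minor 7th), Ab.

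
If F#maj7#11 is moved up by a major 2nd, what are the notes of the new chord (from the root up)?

G#, B#, D#, F##, C##

F# up a major 2nd → G#. New chord: G# major seventh sharp eleven.
- root: G#
- major 3rd: B#
- perfect 5th: D#
- major 7th: F##
- augmented 11th: C##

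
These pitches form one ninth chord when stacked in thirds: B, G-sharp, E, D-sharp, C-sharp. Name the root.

Arranged so that each adjacent pair is a third by letter name: C-sharp – E – G-sharp – B – D-sharp.
The bottom of that stack, C-sharp, is the root (this is C-sharp minor ninth).

C-sharp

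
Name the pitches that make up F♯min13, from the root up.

F♯ A C♯ E G♯ B D♯

Root F♯, quality minor thirteenth:
Root: F♯
Minor 3rd (3rd): A
Perfect 5th (5th): C♯
Minor 7th (7th): E
Major 9th (9th): G♯
Perfect 11th (11th): B
Major 13th (13th): D♯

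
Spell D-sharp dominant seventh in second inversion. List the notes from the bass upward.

A#, C#, D#, F##

In root position, D-sharp dominant seventh is D#–F##–A#–C#.
Second inversion puts the fifth (A#) in the bass.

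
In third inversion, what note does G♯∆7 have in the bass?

F##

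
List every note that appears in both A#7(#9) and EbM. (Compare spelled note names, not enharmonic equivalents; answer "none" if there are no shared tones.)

none

A#7(#9): A♯ C𝄪 E♯ G♯ B𝄪
EbM: E♭ G B♭
Common to both → none.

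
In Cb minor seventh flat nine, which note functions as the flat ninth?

Dbb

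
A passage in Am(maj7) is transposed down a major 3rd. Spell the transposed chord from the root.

Transposed root: A → F (major 3rd down). So we spell F minor-major seventh:
root → F
3rd (minor 3rd) → Ab
5th (perfect 5th) → C
7th (major 7th) → E

F – Ab – C – E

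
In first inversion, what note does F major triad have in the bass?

A

F major triad = F–A–C. First inversion → third in the bass = A.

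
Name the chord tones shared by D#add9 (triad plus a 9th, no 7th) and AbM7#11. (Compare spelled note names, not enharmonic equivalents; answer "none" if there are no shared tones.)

D#add9: D♯ F𝄪 A♯ E♯
AbM7#11: A♭ C E♭ G D
Common to both → none.

none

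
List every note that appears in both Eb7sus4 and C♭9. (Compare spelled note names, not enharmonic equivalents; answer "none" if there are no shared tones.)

Eb, Db

Eb7sus4 = Eb, Ab, Bb, Db.
C♭9 = Cb, Eb, Gb, Bbb, Db.
Shared: Eb, Db.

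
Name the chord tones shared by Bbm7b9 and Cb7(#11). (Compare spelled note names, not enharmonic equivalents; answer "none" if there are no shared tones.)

Bbm7b9: Bb Db F Ab Cb
Cb7(#11): Cb Eb Gb Bbb F
Common to both → F, Cb.

F Cb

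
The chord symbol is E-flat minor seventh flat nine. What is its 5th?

Root of E-flat minor seventh flat nine = E♭. The 5th is a perfect 5th: E♭ up a perfect 5th → B♭.

B♭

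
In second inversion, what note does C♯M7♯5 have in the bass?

C♯M7♯5 in root position is C#–E#–G##–B#.
Second inversion places the fifth in the bass, which is G##.

G##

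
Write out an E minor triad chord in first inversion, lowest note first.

E minor triad = E–G–B; first inversion → third (G) lowest.

G – B – E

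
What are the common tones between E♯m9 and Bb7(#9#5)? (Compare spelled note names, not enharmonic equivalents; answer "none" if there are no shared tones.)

E♯m9 = E#, G#, B#, D#, F##.
Bb7(#9#5) = Bb, D, F#, Ab, C#.
Shared: none.

none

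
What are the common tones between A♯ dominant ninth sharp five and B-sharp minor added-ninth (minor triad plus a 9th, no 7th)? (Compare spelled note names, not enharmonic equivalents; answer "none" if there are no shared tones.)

A♯ dominant ninth sharp five: A-sharp C-double-sharp E-double-sharp G-sharp B-sharp
B-sharp minor added-ninth: B-sharp D-sharp F-double-sharp C-double-sharp
Common to both → C-double-sharp, B-sharp.

C-double-sharp – B-sharp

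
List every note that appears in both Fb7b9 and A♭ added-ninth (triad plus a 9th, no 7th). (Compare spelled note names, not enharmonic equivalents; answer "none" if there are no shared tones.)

Ab

Fb7b9 = Fb, Ab, Cb, Ebb, Gbb.
A♭ added-ninth = Ab, C, Eb, Bb.
Shared: Ab.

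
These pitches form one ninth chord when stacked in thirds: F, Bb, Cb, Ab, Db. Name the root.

Bb

Stacking in thirds gives Bb – Db – F – Ab – Cb, so Bb is the root — Bb minor seventh flat nine.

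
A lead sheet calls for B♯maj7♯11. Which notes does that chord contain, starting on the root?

B#, D##, F##, A##, E##

Root B#, quality major seventh sharp eleven:
B# — root
D## — major 3rd
F## — perfect 5th
A## — major 7th
E## — augmented 11th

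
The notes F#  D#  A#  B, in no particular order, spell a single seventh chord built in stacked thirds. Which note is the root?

Arranged so that each adjacent pair is a third by letter name: B – D# – F# – A#.
The bottom of that stack, B, is the root (this is B major seventh).

B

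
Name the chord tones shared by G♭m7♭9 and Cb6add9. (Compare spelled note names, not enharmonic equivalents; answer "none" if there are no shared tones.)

G♭m7♭9: Gb Bbb Db Fb Abb
Cb6add9: Cb Eb Gb Ab Db
Common to both → Gb, Db.

Gb – Db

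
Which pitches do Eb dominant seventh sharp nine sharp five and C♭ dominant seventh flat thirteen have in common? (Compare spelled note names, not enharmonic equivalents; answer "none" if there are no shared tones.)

E-flat

Eb dominant seventh sharp nine sharp five = E-flat, G, B, D-flat, F-sharp.
C♭ dominant seventh flat thirteen = C-flat, E-flat, G-flat, B-double-flat, A-double-flat.
Shared: E-flat.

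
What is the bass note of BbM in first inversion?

BbM = Bb–D–F. First inversion → third in the bass = D.

D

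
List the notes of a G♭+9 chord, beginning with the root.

G♭+9 is a dominant ninth sharp five built on Gb.
Gb — root
Bb — major 3rd
D — augmented 5th
Fb — minor 7th
Ab — major 9th

Gb  Bb  D  Fb  Ab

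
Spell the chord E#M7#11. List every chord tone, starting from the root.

Root E#, quality major seventh sharp eleven:
- root: E#
- major 3rd: G##
- perfect 5th: B#
- major 7th: D##
- augmented 11th: A##

E# – G## – B# – D## – A##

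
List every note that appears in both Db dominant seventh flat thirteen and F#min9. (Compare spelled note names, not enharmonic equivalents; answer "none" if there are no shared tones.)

none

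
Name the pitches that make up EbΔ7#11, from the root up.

Eb, G, Bb, D, A

Root Eb, quality major seventh sharp eleven:
Root: Eb
Major 3rd (3rd): G
Perfect 5th (5th): Bb
Major 7th (7th): D
Augmented 11th (11th): A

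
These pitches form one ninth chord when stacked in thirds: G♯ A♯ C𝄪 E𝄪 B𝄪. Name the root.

Arranged so that each adjacent pair is a third by letter name: A♯ – C𝄪 – E𝄪 – G♯ – B𝄪.
The bottom of that stack, A♯, is the root (this is A♯ dominant seventh sharp nine sharp five).

A♯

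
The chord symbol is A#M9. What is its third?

Root of A#M9 = A#. The 3rd is a major 3rd: A# up a major 3rd → C##.

C##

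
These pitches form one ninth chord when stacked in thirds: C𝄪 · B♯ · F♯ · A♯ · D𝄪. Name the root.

Arranged so that each adjacent pair is a third by letter name: B♯ – D𝄪 – F♯ – A♯ – C𝄪.
The bottom of that stack, B♯, is the root (this is B♯ dominant ninth flat five).

B♯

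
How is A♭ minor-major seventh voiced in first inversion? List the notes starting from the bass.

Cb, Eb, G, Ab

In root position, A♭ minor-major seventh is Ab–Cb–Eb–G.
First inversion puts the third (Cb) in the bass.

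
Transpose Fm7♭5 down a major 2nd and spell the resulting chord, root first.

A major 2nd down from F is Eb, so the new chord is Eb half-diminished seventh.
root → Eb
3rd (minor 3rd) → Gb
5th (diminished 5th) → Bbb
7th (minor 7th) → Db

Eb  Gb  Bbb  Db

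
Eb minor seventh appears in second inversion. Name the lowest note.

Eb minor seventh = E-flat–G-flat–B-flat–D-flat. Second inversion → fifth in the bass = B-flat.

B-flat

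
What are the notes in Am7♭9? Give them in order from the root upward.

Am7♭9: minor seventh flat nine on A.
root → A
3rd (minor 3rd) → C
5th (perfect 5th) → E
7th (minor 7th) → G
9th (minor 9th) → B♭

A, C, E, G, B♭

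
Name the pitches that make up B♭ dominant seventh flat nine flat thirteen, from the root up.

B-flat  D  F  A-flat  C-flat  G-flat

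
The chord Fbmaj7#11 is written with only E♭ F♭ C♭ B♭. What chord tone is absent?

A♭

Fbmaj7#11 = F♭, A♭, C♭, E♭, B♭. The voicing lacks the 3rd (major 3rd), A♭.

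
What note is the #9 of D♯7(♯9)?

D♯7(♯9) is built on D#; its 9th is an augmented 9th above the root.
A second above D uses the letter E, and the augmented 9th above D# is E##.

E##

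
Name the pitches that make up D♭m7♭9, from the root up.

D♭m7♭9: minor seventh flat nine on Db.
- root: Db
- minor 3rd: Fb
- perfect 5th: Ab
- minor 7th: Cb
- minor 9th: Ebb

Db Fb Ab Cb Ebb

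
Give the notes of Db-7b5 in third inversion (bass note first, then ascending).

Db-7b5 = Db–Fb–Abb–Cb; third inversion → seventh (Cb) lowest.

Cb, Db, Fb, Abb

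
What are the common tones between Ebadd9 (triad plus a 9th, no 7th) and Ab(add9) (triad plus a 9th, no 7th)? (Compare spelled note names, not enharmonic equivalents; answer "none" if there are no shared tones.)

Ebadd9 = Eb, G, Bb, F.
Ab(add9) = Ab, C, Eb, Bb.
Shared: Eb, Bb.

Eb – Bb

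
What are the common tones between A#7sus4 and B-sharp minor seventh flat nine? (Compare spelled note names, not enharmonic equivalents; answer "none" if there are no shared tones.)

A# D#

A#7sus4 = A#, D#, E#, G#.
B-sharp minor seventh flat nine = B#, D#, F##, A#, C#.
Shared: A#, D#.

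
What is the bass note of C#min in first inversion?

C#min = C♯–E–G♯. First inversion → third in the bass = E.

E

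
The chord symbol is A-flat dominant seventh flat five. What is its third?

C

Root of A-flat dominant seventh flat five = Ab. The 3rd is a major 3rd: Ab up a major 3rd → C.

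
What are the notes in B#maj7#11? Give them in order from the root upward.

B♯, D𝄪, F𝄪, A𝄪, E𝄪

Root B♯, quality major seventh sharp eleven:
B♯ — root
D𝄪 — major 3rd
F𝄪 — perfect 5th
A𝄪 — major 7th
E𝄪 — augmented 11th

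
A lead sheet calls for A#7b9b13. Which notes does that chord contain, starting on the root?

A#, C##, E#, G#, B, F#

A#7b9b13: dominant seventh flat nine flat thirteen on A#.
Root: A#
Major 3rd (3rd): C##
Perfect 5th (5th): E#
Minor 7th (7th): G#
Minor 9th (9th): B
Minor 13th (13th): F#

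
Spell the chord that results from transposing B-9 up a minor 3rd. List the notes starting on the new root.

D  F  A  C  E

B up a minor 3rd → D. New chord: D minor ninth.
D — root
F — minor 3rd
A — perfect 5th
C — minor 7th
E — major 9th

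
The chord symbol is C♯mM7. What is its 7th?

C♯mM7 is built on C#; its 7th is a major 7th above the root.
A seventh above C uses the letter B, and the major 7th above C# is B#.

B#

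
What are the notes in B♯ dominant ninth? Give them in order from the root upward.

B#, D##, F##, A#, C##

B♯ dominant ninth: dominant ninth on B#.
B# — root
D## — major 3rd
F## — perfect 5th
A# — minor 7th
C## — major 9th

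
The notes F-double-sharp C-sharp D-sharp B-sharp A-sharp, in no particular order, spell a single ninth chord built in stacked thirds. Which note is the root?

B-sharp

Stacking in thirds gives B-sharp – D-sharp – F-double-sharp – A-sharp – C-sharp, so B-sharp is the root — B-sharp minor seventh flat nine.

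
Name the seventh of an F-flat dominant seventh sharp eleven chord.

Root of F-flat dominant seventh sharp eleven = F-flat. The 7th is a minor 7th: F-flat up a minor 7th → E-double-flat.

E-double-flat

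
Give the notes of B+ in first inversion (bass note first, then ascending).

D♯, F𝄪, B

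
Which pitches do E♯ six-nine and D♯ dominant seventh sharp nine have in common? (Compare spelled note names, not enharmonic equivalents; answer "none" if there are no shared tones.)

E♯ six-nine = E-sharp, G-double-sharp, B-sharp, C-double-sharp, F-double-sharp.
D♯ dominant seventh sharp nine = D-sharp, F-double-sharp, A-sharp, C-sharp, E-double-sharp.
Shared: F-double-sharp.

F-double-sharp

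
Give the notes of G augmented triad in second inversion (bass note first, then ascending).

In root position, G augmented triad is G–B–D#.
Second inversion puts the fifth (D#) in the bass.

D#, G, B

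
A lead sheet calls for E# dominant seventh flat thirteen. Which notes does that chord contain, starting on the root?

E-sharp, G-double-sharp, B-sharp, D-sharp, C-sharp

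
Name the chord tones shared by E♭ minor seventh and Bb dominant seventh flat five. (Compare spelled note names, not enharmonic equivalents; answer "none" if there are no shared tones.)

E♭ minor seventh: E-flat G-flat B-flat D-flat
Bb dominant seventh flat five: B-flat D F-flat A-flat
Common to both → B-flat.

B-flat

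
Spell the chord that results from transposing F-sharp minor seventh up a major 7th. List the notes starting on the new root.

E-sharp  G-sharp  B-sharp  D-sharp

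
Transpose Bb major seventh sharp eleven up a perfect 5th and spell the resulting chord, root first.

A perfect 5th up from Bb is F, so the new chord is F major seventh sharp eleven.
- root: F
- major 3rd: A
- perfect 5th: C
- major 7th: E
- augmented 11th: B

F, A, C, E, B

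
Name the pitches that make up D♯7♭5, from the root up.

D♯7♭5: dominant seventh flat five on D♯.
D♯ — root
F𝄪 — major 3rd
A — diminished 5th
C♯ — minor 7th

D♯ – F𝄪 – A – C♯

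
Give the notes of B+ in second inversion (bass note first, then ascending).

In root position, B+ is B–D#–F##.
Second inversion puts the fifth (F##) in the bass.

F##, B, D#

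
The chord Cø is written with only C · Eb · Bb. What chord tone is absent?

Cø = C, Eb, Gb, Bb. The voicing lacks the 5th (diminished 5th), Gb.

Gb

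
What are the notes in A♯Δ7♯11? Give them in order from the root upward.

A♯Δ7♯11 is a major seventh sharp eleven built on A#.
A# — root
C## — major 3rd
E# — perfect 5th
G## — major 7th
D## — augmented 11th

A#, C##, E#, G##, D##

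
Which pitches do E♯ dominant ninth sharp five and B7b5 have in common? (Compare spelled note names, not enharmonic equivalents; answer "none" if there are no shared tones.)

D#

E♯ dominant ninth sharp five = E#, G##, B##, D#, F##.
B7b5 = B, D#, F, A.
Shared: D#.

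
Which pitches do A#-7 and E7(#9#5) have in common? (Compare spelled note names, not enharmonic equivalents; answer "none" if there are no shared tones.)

G#

A#-7: A# C# E# G#
E7(#9#5): E G# B# D F##
Common to both → G#.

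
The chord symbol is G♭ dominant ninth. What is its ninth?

Root of G♭ dominant ninth = G-flat. The 9th is a major 9th: G-flat up a major 9th → A-flat.

A-flat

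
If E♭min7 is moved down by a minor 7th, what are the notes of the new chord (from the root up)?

F – Ab – C – Eb

Transposed root: Eb → F (minor 7th down). So we spell F minor seventh:
- root: F
- minor 3rd: Ab
- perfect 5th: C
- minor 7th: Eb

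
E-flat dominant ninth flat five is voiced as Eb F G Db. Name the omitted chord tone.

The full E-flat dominant ninth flat five chord is Eb, G, Bbb, Db, F.
Comparing with the voicing, the diminished 5th (5th) — Bbb — is absent.

Bbb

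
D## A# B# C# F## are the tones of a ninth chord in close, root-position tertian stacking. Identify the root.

B#

Stacking in thirds gives B# – D## – F## – A# – C#, so B# is the root — B# dominant seventh flat nine.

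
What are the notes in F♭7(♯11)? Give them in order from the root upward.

Fb, Ab, Cb, Ebb, Bb

F♭7(♯11): dominant seventh sharp eleven on Fb.
Root: Fb
Major 3rd (3rd): Ab
Perfect 5th (5th): Cb
Minor 7th (7th): Ebb
Augmented 11th (11th): Bb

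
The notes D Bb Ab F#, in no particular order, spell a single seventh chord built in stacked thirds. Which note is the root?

Bb

Arranged so that each adjacent pair is a third by letter name: Bb – D – F# – Ab.
The bottom of that stack, Bb, is the root (this is Bb augmented seventh).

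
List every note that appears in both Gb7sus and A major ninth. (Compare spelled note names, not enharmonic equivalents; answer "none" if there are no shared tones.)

none

Gb7sus: G♭ C♭ D♭ F♭
A major ninth: A C♯ E G♯ B
Common to both → none.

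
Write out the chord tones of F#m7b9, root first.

F#m7b9: minor seventh flat nine on F#.
F# — root
A — minor 3rd
C# — perfect 5th
E — minor 7th
G — minor 9th

F# – A – C# – E – G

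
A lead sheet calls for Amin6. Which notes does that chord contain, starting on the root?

A, C, E, F#

Amin6: minor sixth on A.
- root: A
- minor 3rd: C
- perfect 5th: E
- major 6th: F#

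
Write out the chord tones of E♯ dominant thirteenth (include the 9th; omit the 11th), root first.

E#, G##, B#, D#, F##, C##

Root E#, quality dominant thirteenth:
root → E#
3rd (major 3rd) → G##
5th (perfect 5th) → B#
7th (minor 7th) → D#
9th (major 9th) → F##
13th (major 13th) → C##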